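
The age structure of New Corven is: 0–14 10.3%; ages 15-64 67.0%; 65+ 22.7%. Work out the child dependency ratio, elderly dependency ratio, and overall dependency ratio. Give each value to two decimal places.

Youth dependency ratio = 10.3 / 67.0 × 100 = 15.37
Old-age dependency ratio = 22.7 / 67.0 × 100 = 33.88
Total dependency ratio = (10.3 + 22.7) / 67.0 × 100 = 33.0 / 67.0 × 100 = 49.25

Youth dependency ratio: 15.37
Old-age dependency ratio: 33.88
Total dependency ratio: 49.25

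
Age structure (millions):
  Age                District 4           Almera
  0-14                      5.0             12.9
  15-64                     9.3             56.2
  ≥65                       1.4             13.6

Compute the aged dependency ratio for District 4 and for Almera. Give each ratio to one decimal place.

District 4: 1.4 / 9.3 × 100 = 15.1
Almera: 13.6 / 56.2 × 100 = 24.2

District 4: 15.1
Almera: 24.2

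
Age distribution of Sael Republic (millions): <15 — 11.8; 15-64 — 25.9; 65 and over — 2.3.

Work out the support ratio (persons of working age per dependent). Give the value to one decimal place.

Support ratio: 1.8

Support ratio = 25.9 / (11.8 + 2.3) = 25.9 / 14.1 = 1.8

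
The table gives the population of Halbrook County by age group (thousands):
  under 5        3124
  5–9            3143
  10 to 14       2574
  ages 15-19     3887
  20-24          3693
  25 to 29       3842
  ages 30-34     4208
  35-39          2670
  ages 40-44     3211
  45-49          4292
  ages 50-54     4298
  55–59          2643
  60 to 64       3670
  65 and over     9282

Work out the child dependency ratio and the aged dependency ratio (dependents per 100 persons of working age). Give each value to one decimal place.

Youth dependency ratio: 24.3
Old-age dependency ratio: 25.5

0–14: 3124 + 3143 + 2574 = 8841
15–64: 3887 + 3693 + 3842 + 4208 + 2670 + 3211 + 4292 + 4298 + 2643 + 3670 = 36414
65+: 9282
Youth dependency ratio = 8841 / 36414 × 100 = 24.3
Old-age dependency ratio = 9282 / 36414 × 100 = 25.5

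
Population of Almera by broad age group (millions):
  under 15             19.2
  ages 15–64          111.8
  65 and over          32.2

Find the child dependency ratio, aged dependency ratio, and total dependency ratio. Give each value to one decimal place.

Youth dependency ratio = 19.2 / 111.8 × 100 = 17.2
Old-age dependency ratio = 32.2 / 111.8 × 100 = 28.8
Total dependency ratio = (19.2 + 32.2) / 111.8 × 100 = 51.4 / 111.8 × 100 = 46.0

Youth dependency ratio: 17.2
Old-age dependency ratio: 28.8
Total dependency ratio: 46.0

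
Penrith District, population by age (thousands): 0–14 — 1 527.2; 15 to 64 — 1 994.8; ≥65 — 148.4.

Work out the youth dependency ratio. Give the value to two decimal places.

Youth dependency ratio: 76.56

Youth dependency ratio = 1 527.2 / 1 994.8 × 100 = 76.56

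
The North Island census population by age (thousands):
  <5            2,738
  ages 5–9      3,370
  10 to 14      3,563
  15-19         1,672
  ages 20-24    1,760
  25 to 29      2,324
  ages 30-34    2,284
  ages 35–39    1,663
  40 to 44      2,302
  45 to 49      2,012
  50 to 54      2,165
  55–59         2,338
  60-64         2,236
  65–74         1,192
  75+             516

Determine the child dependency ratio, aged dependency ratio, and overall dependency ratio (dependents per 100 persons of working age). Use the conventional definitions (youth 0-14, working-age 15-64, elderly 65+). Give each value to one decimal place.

0–14: 2,738 + 3,370 + 3,563 = 9,671
15–64: 1,672 + 1,760 + 2,324 + 2,284 + 1,663 + 2,302 + 2,012 + 2,165 + 2,338 + 2,236 = 20,756
65+: 1,192 + 516 = 1,708
Youth dependency ratio = 9,671 / 20,756 × 100 = 46.6
Old-age dependency ratio = 1,708 / 20,756 × 100 = 8.2
Total dependency ratio = (9,671 + 1,708) / 20,756 × 100 = 11,379 / 20,756 × 100 = 54.8

Youth dependency ratio: 46.6
Old-age dependency ratio: 8.2
Total dependency ratio: 54.8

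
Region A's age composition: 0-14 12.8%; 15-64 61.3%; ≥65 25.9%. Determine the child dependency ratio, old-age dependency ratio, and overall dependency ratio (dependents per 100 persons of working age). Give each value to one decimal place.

Youth dependency ratio: 20.9
Old-age dependency ratio: 42.3
Total dependency ratio: 63.1

Youth dependency ratio = 12.8 / 61.3 × 100 = 20.9
Old-age dependency ratio = 25.9 / 61.3 × 100 = 42.3
Total dependency ratio = (12.8 + 25.9) / 61.3 × 100 = 38.7 / 61.3 × 100 = 63.1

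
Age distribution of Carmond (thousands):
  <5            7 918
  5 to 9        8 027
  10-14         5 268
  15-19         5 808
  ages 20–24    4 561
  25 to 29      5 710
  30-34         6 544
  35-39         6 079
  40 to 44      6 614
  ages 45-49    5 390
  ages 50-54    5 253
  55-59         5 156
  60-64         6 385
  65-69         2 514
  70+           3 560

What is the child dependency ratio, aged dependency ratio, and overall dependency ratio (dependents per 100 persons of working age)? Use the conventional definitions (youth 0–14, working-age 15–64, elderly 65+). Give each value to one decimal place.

Youth dependency ratio: 36.9
Old-age dependency ratio: 10.6
Total dependency ratio: 47.5

0–14: 7 918 + 8 027 + 5 268 = 21 213
15–64: 5 808 + 4 561 + 5 710 + 6 544 + 6 079 + 6 614 + 5 390 + 5 253 + 5 156 + 6 385 = 57 500
65+: 2 514 + 3 560 = 6 074
Youth dependency ratio = 21 213 / 57 500 × 100 = 36.9
Old-age dependency ratio = 6 074 / 57 500 × 100 = 10.6
Total dependency ratio = (21 213 + 6 074) / 57 500 × 100 = 27 287 / 57 500 × 100 = 47.5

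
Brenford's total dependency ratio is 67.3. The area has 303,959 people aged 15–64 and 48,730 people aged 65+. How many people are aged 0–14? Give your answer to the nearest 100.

Aged 0–14: 155,800

Total dependency ratio = (youth + elderly) / working-age × 100
67.3 = (Y + 48,730) / 303,959 × 100
⇒ 155,800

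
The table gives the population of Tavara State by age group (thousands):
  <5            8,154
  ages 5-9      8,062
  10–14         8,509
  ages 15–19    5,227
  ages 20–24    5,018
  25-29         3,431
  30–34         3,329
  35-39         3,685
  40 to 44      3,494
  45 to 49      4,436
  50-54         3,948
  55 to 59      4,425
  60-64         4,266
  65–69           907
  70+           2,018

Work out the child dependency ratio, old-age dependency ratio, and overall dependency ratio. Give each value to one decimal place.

0–14: 8,154 + 8,062 + 8,509 = 24,725
15–64: 5,227 + 5,018 + 3,431 + 3,329 + 3,685 + 3,494 + 4,436 + 3,948 + 4,425 + 4,266 = 41,259
65+: 907 + 2,018 = 2,925
Youth dependency ratio = 24,725 / 41,259 × 100 = 59.9
Old-age dependency ratio = 2,925 / 41,259 × 100 = 7.1
Total dependency ratio = (24,725 + 2,925) / 41,259 × 100 = 27,650 / 41,259 × 100 = 67.0

Youth dependency ratio: 59.9
Old-age dependency ratio: 7.1
Total dependency ratio: 67.0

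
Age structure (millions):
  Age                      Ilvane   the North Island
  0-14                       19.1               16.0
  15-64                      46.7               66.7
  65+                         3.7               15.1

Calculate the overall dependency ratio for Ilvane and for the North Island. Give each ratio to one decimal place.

Ilvane: (19.1 + 3.7) / 46.7 × 100 = 22.8 / 46.7 × 100 = 48.8
the North Island: (16.0 + 15.1) / 66.7 × 100 = 31.1 / 66.7 × 100 = 46.6

Ilvane: 48.8
the North Island: 46.6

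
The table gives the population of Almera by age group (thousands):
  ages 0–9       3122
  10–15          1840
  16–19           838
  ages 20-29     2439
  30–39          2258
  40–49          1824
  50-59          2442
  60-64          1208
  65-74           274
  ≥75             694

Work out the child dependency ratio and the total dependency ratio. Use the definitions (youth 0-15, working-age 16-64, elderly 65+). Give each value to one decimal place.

0–15: 3122 + 1840 = 4962
16–64: 838 + 2439 + 2258 + 1824 + 2442 + 1208 = 11009
65+: 274 + 694 = 968
Youth dependency ratio = 4962 / 11009 × 100 = 45.1
Total dependency ratio = (4962 + 968) / 11009 × 100 = 5930 / 11009 × 100 = 53.9

Youth dependency ratio: 45.1
Total dependency ratio: 53.9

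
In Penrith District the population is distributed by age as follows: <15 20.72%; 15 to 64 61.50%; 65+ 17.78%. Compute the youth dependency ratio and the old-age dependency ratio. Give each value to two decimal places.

Youth dependency ratio: 33.69
Old-age dependency ratio: 28.91

Youth dependency ratio = 20.72 / 61.50 × 100 = 33.69
Old-age dependency ratio = 17.78 / 61.50 × 100 = 28.91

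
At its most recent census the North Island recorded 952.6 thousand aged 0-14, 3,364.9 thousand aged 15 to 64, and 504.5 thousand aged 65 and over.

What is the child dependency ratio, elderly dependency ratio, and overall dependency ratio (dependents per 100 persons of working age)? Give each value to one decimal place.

Youth dependency ratio = 952.6 / 3,364.9 × 100 = 28.3
Old-age dependency ratio = 504.5 / 3,364.9 × 100 = 15.0
Total dependency ratio = (952.6 + 504.5) / 3,364.9 × 100 = 1,457.1 / 3,364.9 × 100 = 43.3

Youth dependency ratio: 28.3
Old-age dependency ratio: 15.0
Total dependency ratio: 43.3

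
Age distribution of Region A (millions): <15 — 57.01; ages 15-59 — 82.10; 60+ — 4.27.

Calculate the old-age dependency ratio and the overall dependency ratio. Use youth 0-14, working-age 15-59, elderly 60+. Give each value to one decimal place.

Old-age dependency ratio: 5.2
Total dependency ratio: 74.6

Old-age dependency ratio = 4.27 / 82.10 × 100 = 5.2
Total dependency ratio = (57.01 + 4.27) / 82.10 × 100 = 61.28 / 82.10 × 100 = 74.6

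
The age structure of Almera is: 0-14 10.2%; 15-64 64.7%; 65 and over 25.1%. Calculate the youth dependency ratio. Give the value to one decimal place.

Youth dependency ratio = 10.2 / 64.7 × 100 = 15.8

Youth dependency ratio: 15.8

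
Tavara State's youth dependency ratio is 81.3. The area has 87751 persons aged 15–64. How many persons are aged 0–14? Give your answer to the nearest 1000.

Youth dependency ratio = youth / working-age × 100
81.3 = Y / 87751 × 100
⇒ 71000

Aged 0–14: 71000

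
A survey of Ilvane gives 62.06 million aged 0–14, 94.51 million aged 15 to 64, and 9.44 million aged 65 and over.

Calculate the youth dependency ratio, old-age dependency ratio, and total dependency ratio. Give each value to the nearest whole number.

Youth dependency ratio = 62.06 / 94.51 × 100 = 66
Old-age dependency ratio = 9.44 / 94.51 × 100 = 10
Total dependency ratio = (62.06 + 9.44) / 94.51 × 100 = 71.50 / 94.51 × 100 = 76

Youth dependency ratio: 66
Old-age dependency ratio: 10
Total dependency ratio: 76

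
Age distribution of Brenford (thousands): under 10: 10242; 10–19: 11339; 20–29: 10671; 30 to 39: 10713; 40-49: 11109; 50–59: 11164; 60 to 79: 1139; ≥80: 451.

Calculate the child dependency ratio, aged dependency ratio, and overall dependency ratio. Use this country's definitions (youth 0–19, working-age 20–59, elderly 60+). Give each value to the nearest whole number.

0–19: 10242 + 11339 = 21581
20–59: 10671 + 10713 + 11109 + 11164 = 43657
60+: 1139 + 451 = 1590
Youth dependency ratio = 21581 / 43657 × 100 = 49
Old-age dependency ratio = 1590 / 43657 × 100 = 4
Total dependency ratio = (21581 + 1590) / 43657 × 100 = 23171 / 43657 × 100 = 53

Youth dependency ratio: 49
Old-age dependency ratio: 4
Total dependency ratio: 53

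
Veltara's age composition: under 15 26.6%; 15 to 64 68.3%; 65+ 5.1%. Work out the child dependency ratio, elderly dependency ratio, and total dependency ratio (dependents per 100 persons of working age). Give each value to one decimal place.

Youth dependency ratio = 26.6 / 68.3 × 100 = 38.9
Old-age dependency ratio = 5.1 / 68.3 × 100 = 7.5
Total dependency ratio = (26.6 + 5.1) / 68.3 × 100 = 31.7 / 68.3 × 100 = 46.4

Youth dependency ratio: 38.9
Old-age dependency ratio: 7.5
Total dependency ratio: 46.4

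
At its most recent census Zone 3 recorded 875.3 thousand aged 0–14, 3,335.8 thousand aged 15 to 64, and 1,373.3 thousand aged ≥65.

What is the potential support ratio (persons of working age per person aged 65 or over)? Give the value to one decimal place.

Potential support ratio = 3,335.8 / 1,373.3 = 2.4

Potential support ratio: 2.4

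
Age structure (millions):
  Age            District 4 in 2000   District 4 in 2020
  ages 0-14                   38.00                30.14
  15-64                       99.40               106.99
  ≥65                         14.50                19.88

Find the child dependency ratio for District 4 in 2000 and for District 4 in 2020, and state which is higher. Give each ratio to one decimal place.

District 4 in 2000: 38.2
District 4 in 2020: 28.2
Higher: District 4 in 2000

District 4 in 2000: 38.00 / 99.40 × 100 = 38.2
District 4 in 2020: 30.14 / 106.99 × 100 = 28.2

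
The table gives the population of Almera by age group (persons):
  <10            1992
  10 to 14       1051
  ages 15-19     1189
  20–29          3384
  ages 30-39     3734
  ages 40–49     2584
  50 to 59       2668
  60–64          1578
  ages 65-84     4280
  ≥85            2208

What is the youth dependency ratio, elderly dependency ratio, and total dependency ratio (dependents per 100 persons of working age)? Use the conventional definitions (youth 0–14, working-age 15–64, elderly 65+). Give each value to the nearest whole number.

0–14: 1992 + 1051 = 3043
15–64: 1189 + 3384 + 3734 + 2584 + 2668 + 1578 = 15137
65+: 4280 + 2208 = 6488
Youth dependency ratio = 3043 / 15137 × 100 = 20
Old-age dependency ratio = 6488 / 15137 × 100 = 43
Total dependency ratio = (3043 + 6488) / 15137 × 100 = 9531 / 15137 × 100 = 63

Youth dependency ratio: 20
Old-age dependency ratio: 43
Total dependency ratio: 63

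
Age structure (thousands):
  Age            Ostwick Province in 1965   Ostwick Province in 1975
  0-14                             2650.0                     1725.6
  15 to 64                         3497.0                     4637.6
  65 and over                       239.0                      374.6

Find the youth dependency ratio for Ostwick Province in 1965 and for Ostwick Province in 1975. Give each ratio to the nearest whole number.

Ostwick Province in 1965: 2650.0 / 3497.0 × 100 = 76
Ostwick Province in 1975: 1725.6 / 4637.6 × 100 = 37

Ostwick Province in 1965: 76
Ostwick Province in 1975: 37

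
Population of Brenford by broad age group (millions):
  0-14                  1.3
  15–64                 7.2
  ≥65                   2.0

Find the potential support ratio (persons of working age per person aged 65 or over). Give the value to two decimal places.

Potential support ratio: 3.60

Potential support ratio = 7.2 / 2.0 = 3.60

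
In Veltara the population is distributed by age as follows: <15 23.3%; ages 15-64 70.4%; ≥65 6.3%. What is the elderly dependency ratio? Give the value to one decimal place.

Old-age dependency ratio = 6.3 / 70.4 × 100 = 8.9

Old-age dependency ratio: 8.9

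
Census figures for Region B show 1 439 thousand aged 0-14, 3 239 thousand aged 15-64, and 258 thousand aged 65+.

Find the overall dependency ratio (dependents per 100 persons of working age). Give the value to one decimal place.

Total dependency ratio = (1 439 + 258) / 3 239 × 100 = 1 697 / 3 239 × 100 = 52.4

Total dependency ratio: 52.4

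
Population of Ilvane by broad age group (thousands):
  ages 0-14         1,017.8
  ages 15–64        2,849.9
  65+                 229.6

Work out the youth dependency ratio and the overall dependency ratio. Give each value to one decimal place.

Youth dependency ratio = 1,017.8 / 2,849.9 × 100 = 35.7
Total dependency ratio = (1,017.8 + 229.6) / 2,849.9 × 100 = 1,247.4 / 2,849.9 × 100 = 43.8

Youth dependency ratio: 35.7
Total dependency ratio: 43.8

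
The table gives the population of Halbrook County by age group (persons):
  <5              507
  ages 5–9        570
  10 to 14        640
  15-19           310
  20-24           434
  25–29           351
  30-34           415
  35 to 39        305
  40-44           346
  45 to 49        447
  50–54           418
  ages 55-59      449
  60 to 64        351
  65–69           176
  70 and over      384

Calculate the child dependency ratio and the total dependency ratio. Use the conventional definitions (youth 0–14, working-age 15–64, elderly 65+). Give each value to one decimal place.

Youth dependency ratio: 44.9
Total dependency ratio: 59.5

0–14: 507 + 570 + 640 = 1 717
15–64: 310 + 434 + 351 + 415 + 305 + 346 + 447 + 418 + 449 + 351 = 3 826
65+: 176 + 384 = 560
Youth dependency ratio = 1 717 / 3 826 × 100 = 44.9
Total dependency ratio = (1 717 + 560) / 3 826 × 100 = 2 277 / 3 826 × 100 = 59.5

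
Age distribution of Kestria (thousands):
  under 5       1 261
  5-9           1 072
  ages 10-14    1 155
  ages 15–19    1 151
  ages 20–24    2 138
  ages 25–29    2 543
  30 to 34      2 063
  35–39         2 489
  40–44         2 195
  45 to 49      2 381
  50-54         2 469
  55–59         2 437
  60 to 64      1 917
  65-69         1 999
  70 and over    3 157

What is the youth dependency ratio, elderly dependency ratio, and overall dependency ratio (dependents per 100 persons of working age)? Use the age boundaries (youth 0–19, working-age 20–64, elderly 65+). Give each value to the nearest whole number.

0–19: 1 261 + 1 072 + 1 155 + 1 151 = 4 639
20–64: 2 138 + 2 543 + 2 063 + 2 489 + 2 195 + 2 381 + 2 469 + 2 437 + 1 917 = 20 632
65+: 1 999 + 3 157 = 5 156
Youth dependency ratio = 4 639 / 20 632 × 100 = 22
Old-age dependency ratio = 5 156 / 20 632 × 100 = 25
Total dependency ratio = (4 639 + 5 156) / 20 632 × 100 = 9 795 / 20 632 × 100 = 47

Youth dependency ratio: 22
Old-age dependency ratio: 25
Total dependency ratio: 47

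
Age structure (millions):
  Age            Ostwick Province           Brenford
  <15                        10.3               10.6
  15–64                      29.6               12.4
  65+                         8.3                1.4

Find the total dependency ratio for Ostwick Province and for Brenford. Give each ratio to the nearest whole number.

Ostwick Province: 63
Brenford: 97

Ostwick Province: (10.3 + 8.3) / 29.6 × 100 = 18.6 / 29.6 × 100 = 63
Brenford: (10.6 + 1.4) / 12.4 × 100 = 12.0 / 12.4 × 100 = 97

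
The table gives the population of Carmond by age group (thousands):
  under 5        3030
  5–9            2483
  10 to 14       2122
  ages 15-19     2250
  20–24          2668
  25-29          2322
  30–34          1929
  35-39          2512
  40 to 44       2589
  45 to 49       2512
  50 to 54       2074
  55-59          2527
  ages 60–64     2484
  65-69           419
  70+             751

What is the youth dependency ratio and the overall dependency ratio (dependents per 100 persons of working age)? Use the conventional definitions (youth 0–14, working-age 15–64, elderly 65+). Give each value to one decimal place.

Youth dependency ratio: 32.0
Total dependency ratio: 36.9

0–14: 3030 + 2483 + 2122 = 7635
15–64: 2250 + 2668 + 2322 + 1929 + 2512 + 2589 + 2512 + 2074 + 2527 + 2484 = 23867
65+: 419 + 751 = 1170
Youth dependency ratio = 7635 / 23867 × 100 = 32.0
Total dependency ratio = (7635 + 1170) / 23867 × 100 = 8805 / 23867 × 100 = 36.9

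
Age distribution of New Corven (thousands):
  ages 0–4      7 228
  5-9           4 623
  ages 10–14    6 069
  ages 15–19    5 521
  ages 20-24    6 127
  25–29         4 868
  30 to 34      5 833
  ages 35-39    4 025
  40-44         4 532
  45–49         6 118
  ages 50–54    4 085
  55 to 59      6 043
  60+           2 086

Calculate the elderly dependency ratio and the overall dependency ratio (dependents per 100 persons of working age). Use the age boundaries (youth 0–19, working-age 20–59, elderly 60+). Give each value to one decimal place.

0–19: 7 228 + 4 623 + 6 069 + 5 521 = 23 441
20–59: 6 127 + 4 868 + 5 833 + 4 025 + 4 532 + 6 118 + 4 085 + 6 043 = 41 631
60+: 2 086
Old-age dependency ratio = 2 086 / 41 631 × 100 = 5.0
Total dependency ratio = (23 441 + 2 086) / 41 631 × 100 = 25 527 / 41 631 × 100 = 61.3

Old-age dependency ratio: 5.0
Total dependency ratio: 61.3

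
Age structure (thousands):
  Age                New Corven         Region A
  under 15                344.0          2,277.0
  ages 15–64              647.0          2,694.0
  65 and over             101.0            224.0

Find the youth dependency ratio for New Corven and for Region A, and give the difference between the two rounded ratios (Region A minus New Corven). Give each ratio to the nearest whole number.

New Corven: 53
Region A: 85
Difference: +32

New Corven: 344.0 / 647.0 × 100 = 53
Region A: 2,277.0 / 2,694.0 × 100 = 85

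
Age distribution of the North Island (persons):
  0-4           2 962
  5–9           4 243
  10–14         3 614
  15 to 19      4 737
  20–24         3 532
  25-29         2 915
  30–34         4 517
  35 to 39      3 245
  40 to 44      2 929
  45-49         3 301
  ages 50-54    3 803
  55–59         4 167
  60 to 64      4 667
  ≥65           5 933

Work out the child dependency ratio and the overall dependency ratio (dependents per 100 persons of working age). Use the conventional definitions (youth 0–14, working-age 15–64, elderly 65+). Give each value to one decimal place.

Youth dependency ratio: 28.6
Total dependency ratio: 44.3

0–14: 2 962 + 4 243 + 3 614 = 10 819
15–64: 4 737 + 3 532 + 2 915 + 4 517 + 3 245 + 2 929 + 3 301 + 3 803 + 4 167 + 4 667 = 37 813
65+: 5 933
Youth dependency ratio = 10 819 / 37 813 × 100 = 28.6
Total dependency ratio = (10 819 + 5 933) / 37 813 × 100 = 16 752 / 37 813 × 100 = 44.3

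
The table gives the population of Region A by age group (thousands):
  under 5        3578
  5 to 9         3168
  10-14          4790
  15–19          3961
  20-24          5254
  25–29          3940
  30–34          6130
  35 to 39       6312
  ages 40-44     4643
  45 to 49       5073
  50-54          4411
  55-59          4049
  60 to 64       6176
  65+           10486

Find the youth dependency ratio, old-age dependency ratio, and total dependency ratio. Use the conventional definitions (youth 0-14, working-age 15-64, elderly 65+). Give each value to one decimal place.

0–14: 3578 + 3168 + 4790 = 11536
15–64: 3961 + 5254 + 3940 + 6130 + 6312 + 4643 + 5073 + 4411 + 4049 + 6176 = 49949
65+: 10486
Youth dependency ratio = 11536 / 49949 × 100 = 23.1
Old-age dependency ratio = 10486 / 49949 × 100 = 21.0
Total dependency ratio = (11536 + 10486) / 49949 × 100 = 22022 / 49949 × 100 = 44.1

Youth dependency ratio: 23.1
Old-age dependency ratio: 21.0
Total dependency ratio: 44.1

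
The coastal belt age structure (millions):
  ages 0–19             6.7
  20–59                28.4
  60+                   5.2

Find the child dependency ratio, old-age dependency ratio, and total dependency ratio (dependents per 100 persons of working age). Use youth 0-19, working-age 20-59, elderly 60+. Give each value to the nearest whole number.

Youth dependency ratio = 6.7 / 28.4 × 100 = 24
Old-age dependency ratio = 5.2 / 28.4 × 100 = 18
Total dependency ratio = (6.7 + 5.2) / 28.4 × 100 = 11.9 / 28.4 × 100 = 42

Youth dependency ratio: 24
Old-age dependency ratio: 18
Total dependency ratio: 42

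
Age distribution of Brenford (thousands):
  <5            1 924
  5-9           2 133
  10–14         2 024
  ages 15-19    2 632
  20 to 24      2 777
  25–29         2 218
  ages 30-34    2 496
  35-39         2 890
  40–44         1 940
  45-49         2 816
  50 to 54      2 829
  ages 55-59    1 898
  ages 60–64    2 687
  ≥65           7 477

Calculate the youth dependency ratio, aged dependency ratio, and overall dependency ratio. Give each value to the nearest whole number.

Youth dependency ratio: 24
Old-age dependency ratio: 30
Total dependency ratio: 54

0–14: 1 924 + 2 133 + 2 024 = 6 081
15–64: 2 632 + 2 777 + 2 218 + 2 496 + 2 890 + 1 940 + 2 816 + 2 829 + 1 898 + 2 687 = 25 183
65+: 7 477
Youth dependency ratio = 6 081 / 25 183 × 100 = 24
Old-age dependency ratio = 7 477 / 25 183 × 100 = 30
Total dependency ratio = (6 081 + 7 477) / 25 183 × 100 = 13 558 / 25 183 × 100 = 54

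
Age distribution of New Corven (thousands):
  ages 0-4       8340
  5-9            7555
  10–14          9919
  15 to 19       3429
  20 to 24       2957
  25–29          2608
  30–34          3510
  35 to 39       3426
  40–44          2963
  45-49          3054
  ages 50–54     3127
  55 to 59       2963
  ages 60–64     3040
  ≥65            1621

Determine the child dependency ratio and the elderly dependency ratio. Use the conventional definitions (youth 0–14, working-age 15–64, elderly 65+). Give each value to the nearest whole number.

0–14: 8340 + 7555 + 9919 = 25814
15–64: 3429 + 2957 + 2608 + 3510 + 3426 + 2963 + 3054 + 3127 + 2963 + 3040 = 31077
65+: 1621
Youth dependency ratio = 25814 / 31077 × 100 = 83
Old-age dependency ratio = 1621 / 31077 × 100 = 5

Youth dependency ratio: 83
Old-age dependency ratio: 5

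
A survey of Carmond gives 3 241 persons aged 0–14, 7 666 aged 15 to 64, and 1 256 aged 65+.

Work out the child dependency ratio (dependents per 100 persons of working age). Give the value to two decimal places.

Youth dependency ratio = 3 241 / 7 666 × 100 = 42.28

Youth dependency ratio: 42.28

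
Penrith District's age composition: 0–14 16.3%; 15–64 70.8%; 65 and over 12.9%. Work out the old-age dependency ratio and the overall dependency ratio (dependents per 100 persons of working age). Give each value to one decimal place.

Old-age dependency ratio = 12.9 / 70.8 × 100 = 18.2
Total dependency ratio = (16.3 + 12.9) / 70.8 × 100 = 29.2 / 70.8 × 100 = 41.2

Old-age dependency ratio: 18.2
Total dependency ratio: 41.2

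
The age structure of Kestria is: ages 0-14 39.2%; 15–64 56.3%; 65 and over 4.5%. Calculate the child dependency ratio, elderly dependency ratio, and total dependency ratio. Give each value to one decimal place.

Youth dependency ratio = 39.2 / 56.3 × 100 = 69.6
Old-age dependency ratio = 4.5 / 56.3 × 100 = 8.0
Total dependency ratio = (39.2 + 4.5) / 56.3 × 100 = 43.7 / 56.3 × 100 = 77.6

Youth dependency ratio: 69.6
Old-age dependency ratio: 8.0
Total dependency ratio: 77.6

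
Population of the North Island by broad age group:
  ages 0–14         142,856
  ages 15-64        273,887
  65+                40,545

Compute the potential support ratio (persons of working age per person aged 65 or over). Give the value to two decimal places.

Potential support ratio = 273,887 / 40,545 = 6.76

Potential support ratio: 6.76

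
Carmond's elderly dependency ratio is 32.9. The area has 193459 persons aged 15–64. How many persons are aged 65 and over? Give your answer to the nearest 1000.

Old-age dependency ratio = elderly / working-age × 100
32.9 = E / 193459 × 100
⇒ 64000

Aged 65 and over: 64000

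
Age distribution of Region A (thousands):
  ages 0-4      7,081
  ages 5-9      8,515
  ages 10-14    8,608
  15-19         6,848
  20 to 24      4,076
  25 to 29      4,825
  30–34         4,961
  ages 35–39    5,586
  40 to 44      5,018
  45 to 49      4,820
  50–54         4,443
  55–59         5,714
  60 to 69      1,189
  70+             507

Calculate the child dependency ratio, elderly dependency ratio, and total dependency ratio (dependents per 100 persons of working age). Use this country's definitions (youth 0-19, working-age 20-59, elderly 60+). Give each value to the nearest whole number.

Youth dependency ratio: 79
Old-age dependency ratio: 4
Total dependency ratio: 83

0–19: 7,081 + 8,515 + 8,608 + 6,848 = 31,052
20–59: 4,076 + 4,825 + 4,961 + 5,586 + 5,018 + 4,820 + 4,443 + 5,714 = 39,443
60+: 1,189 + 507 = 1,696
Youth dependency ratio = 31,052 / 39,443 × 100 = 79
Old-age dependency ratio = 1,696 / 39,443 × 100 = 4
Total dependency ratio = (31,052 + 1,696) / 39,443 × 100 = 32,748 / 39,443 × 100 = 83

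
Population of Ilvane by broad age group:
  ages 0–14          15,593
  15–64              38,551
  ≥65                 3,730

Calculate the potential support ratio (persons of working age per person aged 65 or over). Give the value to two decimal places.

Potential support ratio = 38,551 / 3,730 = 10.34

Potential support ratio: 10.34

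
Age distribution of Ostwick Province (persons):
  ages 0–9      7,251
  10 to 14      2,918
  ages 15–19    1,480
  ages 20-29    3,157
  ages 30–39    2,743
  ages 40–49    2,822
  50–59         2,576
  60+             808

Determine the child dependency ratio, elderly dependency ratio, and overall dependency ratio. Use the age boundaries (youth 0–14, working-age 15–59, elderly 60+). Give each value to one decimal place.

Youth dependency ratio: 79.6
Old-age dependency ratio: 6.3
Total dependency ratio: 85.9

0–14: 7,251 + 2,918 = 10,169
15–59: 1,480 + 3,157 + 2,743 + 2,822 + 2,576 = 12,778
60+: 808
Youth dependency ratio = 10,169 / 12,778 × 100 = 79.6
Old-age dependency ratio = 808 / 12,778 × 100 = 6.3
Total dependency ratio = (10,169 + 808) / 12,778 × 100 = 10,977 / 12,778 × 100 = 85.9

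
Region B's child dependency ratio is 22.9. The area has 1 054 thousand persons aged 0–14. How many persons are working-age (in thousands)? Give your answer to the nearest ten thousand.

Youth dependency ratio = youth / working-age × 100
22.9 = 1 054 / W × 100
⇒ 4 600

Working-age: 4 600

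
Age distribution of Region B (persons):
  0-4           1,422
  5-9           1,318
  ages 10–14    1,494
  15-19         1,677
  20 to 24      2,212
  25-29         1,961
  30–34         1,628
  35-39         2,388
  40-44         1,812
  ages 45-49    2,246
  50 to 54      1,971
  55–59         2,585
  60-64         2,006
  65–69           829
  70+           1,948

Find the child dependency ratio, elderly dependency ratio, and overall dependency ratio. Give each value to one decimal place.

Youth dependency ratio: 20.7
Old-age dependency ratio: 13.6
Total dependency ratio: 34.2

0–14: 1,422 + 1,318 + 1,494 = 4,234
15–64: 1,677 + 2,212 + 1,961 + 1,628 + 2,388 + 1,812 + 2,246 + 1,971 + 2,585 + 2,006 = 20,486
65+: 829 + 1,948 = 2,777
Youth dependency ratio = 4,234 / 20,486 × 100 = 20.7
Old-age dependency ratio = 2,777 / 20,486 × 100 = 13.6
Total dependency ratio = (4,234 + 2,777) / 20,486 × 100 = 7,011 / 20,486 × 100 = 34.2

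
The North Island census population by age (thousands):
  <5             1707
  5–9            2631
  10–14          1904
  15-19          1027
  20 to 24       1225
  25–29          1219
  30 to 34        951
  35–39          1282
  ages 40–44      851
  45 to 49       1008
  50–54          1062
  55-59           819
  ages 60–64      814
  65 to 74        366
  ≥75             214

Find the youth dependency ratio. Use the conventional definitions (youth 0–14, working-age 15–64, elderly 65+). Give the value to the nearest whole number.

Youth dependency ratio: 61

0–14: 1707 + 2631 + 1904 = 6242
15–64: 1027 + 1225 + 1219 + 951 + 1282 + 851 + 1008 + 1062 + 819 + 814 = 10258
65+: 366 + 214 = 580
Youth dependency ratio = 6242 / 10258 × 100 = 61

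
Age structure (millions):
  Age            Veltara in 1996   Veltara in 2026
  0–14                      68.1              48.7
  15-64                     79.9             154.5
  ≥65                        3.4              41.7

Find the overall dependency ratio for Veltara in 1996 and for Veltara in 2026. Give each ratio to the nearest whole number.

Veltara in 1996: (68.1 + 3.4) / 79.9 × 100 = 71.5 / 79.9 × 100 = 89
Veltara in 2026: (48.7 + 41.7) / 154.5 × 100 = 90.4 / 154.5 × 100 = 59

Veltara in 1996: 89
Veltara in 2026: 59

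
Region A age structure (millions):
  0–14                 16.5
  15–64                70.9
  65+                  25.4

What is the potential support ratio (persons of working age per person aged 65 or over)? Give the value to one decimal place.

Potential support ratio = 70.9 / 25.4 = 2.8

Potential support ratio: 2.8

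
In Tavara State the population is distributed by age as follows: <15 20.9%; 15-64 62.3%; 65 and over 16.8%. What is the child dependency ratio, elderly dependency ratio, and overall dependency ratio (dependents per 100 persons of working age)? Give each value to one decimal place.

Youth dependency ratio: 33.5
Old-age dependency ratio: 27.0
Total dependency ratio: 60.5

Youth dependency ratio = 20.9 / 62.3 × 100 = 33.5
Old-age dependency ratio = 16.8 / 62.3 × 100 = 27.0
Total dependency ratio = (20.9 + 16.8) / 62.3 × 100 = 37.7 / 62.3 × 100 = 60.5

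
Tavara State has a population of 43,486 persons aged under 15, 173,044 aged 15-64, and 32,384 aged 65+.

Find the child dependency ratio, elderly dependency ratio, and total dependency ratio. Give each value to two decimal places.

Youth dependency ratio: 25.13
Old-age dependency ratio: 18.71
Total dependency ratio: 43.84

Youth dependency ratio = 43,486 / 173,044 × 100 = 25.13
Old-age dependency ratio = 32,384 / 173,044 × 100 = 18.71
Total dependency ratio = (43,486 + 32,384) / 173,044 × 100 = 75,870 / 173,044 × 100 = 43.84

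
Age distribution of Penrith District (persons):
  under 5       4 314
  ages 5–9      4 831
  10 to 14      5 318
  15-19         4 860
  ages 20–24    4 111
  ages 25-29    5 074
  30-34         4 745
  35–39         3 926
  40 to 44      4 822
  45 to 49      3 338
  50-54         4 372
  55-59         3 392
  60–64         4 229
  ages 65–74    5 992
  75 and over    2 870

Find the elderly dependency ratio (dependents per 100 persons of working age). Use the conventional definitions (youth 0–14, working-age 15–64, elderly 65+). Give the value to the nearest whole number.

Old-age dependency ratio: 21

0–14: 4 314 + 4 831 + 5 318 = 14 463
15–64: 4 860 + 4 111 + 5 074 + 4 745 + 3 926 + 4 822 + 3 338 + 4 372 + 3 392 + 4 229 = 42 869
65+: 5 992 + 2 870 = 8 862
Old-age dependency ratio = 8 862 / 42 869 × 100 = 21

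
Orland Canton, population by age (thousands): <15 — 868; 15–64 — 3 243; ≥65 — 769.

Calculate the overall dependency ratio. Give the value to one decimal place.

Total dependency ratio: 50.5

Total dependency ratio = (868 + 769) / 3 243 × 100 = 1 637 / 3 243 × 100 = 50.5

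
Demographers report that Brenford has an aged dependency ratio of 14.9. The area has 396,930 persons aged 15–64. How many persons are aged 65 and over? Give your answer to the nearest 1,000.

Old-age dependency ratio = elderly / working-age × 100
14.9 = E / 396,930 × 100
⇒ 59,000

Aged 65 and over: 59,000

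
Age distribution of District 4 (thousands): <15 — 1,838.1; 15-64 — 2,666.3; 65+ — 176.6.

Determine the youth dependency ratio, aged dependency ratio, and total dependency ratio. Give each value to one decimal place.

Youth dependency ratio: 68.9
Old-age dependency ratio: 6.6
Total dependency ratio: 75.6

Youth dependency ratio = 1,838.1 / 2,666.3 × 100 = 68.9
Old-age dependency ratio = 176.6 / 2,666.3 × 100 = 6.6
Total dependency ratio = (1,838.1 + 176.6) / 2,666.3 × 100 = 2,014.7 / 2,666.3 × 100 = 75.6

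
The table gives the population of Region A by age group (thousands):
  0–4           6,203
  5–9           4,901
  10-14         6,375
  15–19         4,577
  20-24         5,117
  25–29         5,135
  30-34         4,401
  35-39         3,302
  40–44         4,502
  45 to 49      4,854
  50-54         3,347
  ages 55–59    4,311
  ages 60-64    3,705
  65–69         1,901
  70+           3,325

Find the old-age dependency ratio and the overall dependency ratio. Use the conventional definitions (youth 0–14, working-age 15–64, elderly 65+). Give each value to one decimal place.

0–14: 6,203 + 4,901 + 6,375 = 17,479
15–64: 4,577 + 5,117 + 5,135 + 4,401 + 3,302 + 4,502 + 4,854 + 3,347 + 4,311 + 3,705 = 43,251
65+: 1,901 + 3,325 = 5,226
Old-age dependency ratio = 5,226 / 43,251 × 100 = 12.1
Total dependency ratio = (17,479 + 5,226) / 43,251 × 100 = 22,705 / 43,251 × 100 = 52.5

Old-age dependency ratio: 12.1
Total dependency ratio: 52.5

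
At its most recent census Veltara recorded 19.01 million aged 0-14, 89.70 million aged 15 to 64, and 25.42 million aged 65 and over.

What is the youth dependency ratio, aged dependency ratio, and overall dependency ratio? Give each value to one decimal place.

Youth dependency ratio = 19.01 / 89.70 × 100 = 21.2
Old-age dependency ratio = 25.42 / 89.70 × 100 = 28.3
Total dependency ratio = (19.01 + 25.42) / 89.70 × 100 = 44.43 / 89.70 × 100 = 49.5

Youth dependency ratio: 21.2
Old-age dependency ratio: 28.3
Total dependency ratio: 49.5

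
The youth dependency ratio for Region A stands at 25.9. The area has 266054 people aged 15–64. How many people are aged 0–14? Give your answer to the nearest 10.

Youth dependency ratio = youth / working-age × 100
25.9 = Y / 266054 × 100
⇒ 68910

Aged 0–14: 68910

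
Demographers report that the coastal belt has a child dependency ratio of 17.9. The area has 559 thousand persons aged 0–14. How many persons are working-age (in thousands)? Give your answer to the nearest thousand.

Working-age: 3,123

Youth dependency ratio = youth / working-age × 100
17.9 = 559 / W × 100
⇒ 3,123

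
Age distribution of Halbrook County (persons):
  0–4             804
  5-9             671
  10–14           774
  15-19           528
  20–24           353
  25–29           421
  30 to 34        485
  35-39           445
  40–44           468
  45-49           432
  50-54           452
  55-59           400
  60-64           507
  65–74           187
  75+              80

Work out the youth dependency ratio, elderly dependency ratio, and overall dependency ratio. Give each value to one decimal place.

Youth dependency ratio: 50.1
Old-age dependency ratio: 5.9
Total dependency ratio: 56.0

0–14: 804 + 671 + 774 = 2,249
15–64: 528 + 353 + 421 + 485 + 445 + 468 + 432 + 452 + 400 + 507 = 4,491
65+: 187 + 80 = 267
Youth dependency ratio = 2,249 / 4,491 × 100 = 50.1
Old-age dependency ratio = 267 / 4,491 × 100 = 5.9
Total dependency ratio = (2,249 + 267) / 4,491 × 100 = 2,516 / 4,491 × 100 = 56.0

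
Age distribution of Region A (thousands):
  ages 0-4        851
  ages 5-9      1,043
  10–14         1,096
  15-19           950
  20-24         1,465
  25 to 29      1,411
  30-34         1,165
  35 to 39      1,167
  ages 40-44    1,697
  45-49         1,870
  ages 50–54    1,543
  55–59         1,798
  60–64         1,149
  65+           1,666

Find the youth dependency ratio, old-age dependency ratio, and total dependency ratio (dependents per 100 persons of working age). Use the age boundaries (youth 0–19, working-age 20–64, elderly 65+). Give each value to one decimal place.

Youth dependency ratio: 29.7
Old-age dependency ratio: 12.6
Total dependency ratio: 42.3

0–19: 851 + 1,043 + 1,096 + 950 = 3,940
20–64: 1,465 + 1,411 + 1,165 + 1,167 + 1,697 + 1,870 + 1,543 + 1,798 + 1,149 = 13,265
65+: 1,666
Youth dependency ratio = 3,940 / 13,265 × 100 = 29.7
Old-age dependency ratio = 1,666 / 13,265 × 100 = 12.6
Total dependency ratio = (3,940 + 1,666) / 13,265 × 100 = 5,606 / 13,265 × 100 = 42.3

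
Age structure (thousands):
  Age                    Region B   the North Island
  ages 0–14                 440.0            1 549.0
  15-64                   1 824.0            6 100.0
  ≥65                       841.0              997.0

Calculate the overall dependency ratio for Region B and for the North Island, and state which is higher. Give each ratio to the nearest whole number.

Region B: 70
the North Island: 42
Higher: Region B

Region B: (440.0 + 841.0) / 1 824.0 × 100 = 1 281.0 / 1 824.0 × 100 = 70
the North Island: (1 549.0 + 997.0) / 6 100.0 × 100 = 2 546.0 / 6 100.0 × 100 = 42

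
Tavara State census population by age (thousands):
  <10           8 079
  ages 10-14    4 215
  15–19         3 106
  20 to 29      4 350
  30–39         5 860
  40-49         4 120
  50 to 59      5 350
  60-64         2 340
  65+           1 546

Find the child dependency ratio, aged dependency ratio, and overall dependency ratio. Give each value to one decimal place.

0–14: 8 079 + 4 215 = 12 294
15–64: 3 106 + 4 350 + 5 860 + 4 120 + 5 350 + 2 340 = 25 126
65+: 1 546
Youth dependency ratio = 12 294 / 25 126 × 100 = 48.9
Old-age dependency ratio = 1 546 / 25 126 × 100 = 6.2
Total dependency ratio = (12 294 + 1 546) / 25 126 × 100 = 13 840 / 25 126 × 100 = 55.1

Youth dependency ratio: 48.9
Old-age dependency ratio: 6.2
Total dependency ratio: 55.1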